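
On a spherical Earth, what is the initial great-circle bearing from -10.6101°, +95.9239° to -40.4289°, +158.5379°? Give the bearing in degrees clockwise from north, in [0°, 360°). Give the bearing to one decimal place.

130.3°

Δλ = 158.5379 − 95.9239 = 62.6140°.
θ = atan2( sin Δλ · cos φ₂ , cos φ₁ · sin φ₂ − sin φ₁ · cos φ₂ · cos Δλ )
  = atan2(0.67590, -0.57295) = 130.287° → normalised to [0°, 360°): 130.287°.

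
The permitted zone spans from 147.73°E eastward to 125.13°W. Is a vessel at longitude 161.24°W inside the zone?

Yes

Band width going east from +147.73° to -125.13°: ((-125.13 − 147.73) mod 360) = 87.14°.
Offset of -161.24° east of the west edge: ((-161.24 − 147.73) mod 360) = 51.03°.
51.03° ≤ 87.14° ⇒ inside.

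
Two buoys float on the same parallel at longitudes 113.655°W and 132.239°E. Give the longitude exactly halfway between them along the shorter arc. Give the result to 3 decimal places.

170.708°W

Signed shortest Δλ from -113.655° to +132.239° is -114.106°.
Midpoint longitude = -113.655° + (-114.106°)/2 = -113.655° − 57.053° = -170.708°.
(The naïve average (-113.655 + +132.239)/2 = 9.292° is on the wrong side of the globe.)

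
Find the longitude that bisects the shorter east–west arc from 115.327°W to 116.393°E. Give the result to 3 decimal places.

179.467°W

Signed shortest Δλ from -115.327° to +116.393° is -128.280°.
Midpoint longitude = -115.327° + (-128.280°)/2 = -115.327° − 64.140° = -179.467°.
(The naïve average (-115.327 + +116.393)/2 = 0.533° is on the wrong side of the globe.)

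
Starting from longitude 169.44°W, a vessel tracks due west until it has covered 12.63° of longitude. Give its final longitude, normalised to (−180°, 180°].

177.93°E

Start at -169.44°; shift −12.63° → -182.07°.
-182.07° lies outside (−180°, 180°]; add 360° → +177.93°.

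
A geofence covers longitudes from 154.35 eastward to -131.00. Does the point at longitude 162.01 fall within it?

Band width going east from +154.35° to -131.00°: ((-131.00 − 154.35) mod 360) = 74.65°.
Offset of +162.01° east of the west edge: ((162.01 − 154.35) mod 360) = 7.66°.
7.66° ≤ 74.65° ⇒ inside.

Yes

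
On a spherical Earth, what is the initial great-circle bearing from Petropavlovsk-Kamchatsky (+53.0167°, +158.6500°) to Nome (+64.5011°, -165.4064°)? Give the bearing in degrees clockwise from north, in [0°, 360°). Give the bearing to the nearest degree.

Δλ = -165.4064 − 158.6500 = -324.0564°; wrapped into (−180°, 180°]: 35.9436°.
θ = atan2( sin Δλ · cos φ₂ , cos φ₁ · sin φ₂ − sin φ₁ · cos φ₂ · cos Δλ )
  = atan2(0.25269, 0.26458) = 43.684° → normalised to [0°, 360°): 43.684°.

44°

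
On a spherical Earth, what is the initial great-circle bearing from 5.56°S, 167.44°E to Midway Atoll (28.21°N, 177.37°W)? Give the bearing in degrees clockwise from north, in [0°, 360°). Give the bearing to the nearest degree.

Δλ = -177.37 − 167.44 = -344.81°; wrapped into (−180°, 180°]: 15.19°.
θ = atan2( sin Δλ · cos φ₂ , cos φ₁ · sin φ₂ − sin φ₁ · cos φ₂ · cos Δλ )
  = atan2(0.23090, 0.55288) = 22.667° → normalised to [0°, 360°): 22.667°.

23°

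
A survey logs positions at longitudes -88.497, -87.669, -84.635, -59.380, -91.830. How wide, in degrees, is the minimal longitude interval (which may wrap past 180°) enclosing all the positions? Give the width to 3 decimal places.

32.450°

Sort the longitudes: -91.830°, -88.497°, -87.669°, -84.635°, -59.380°.
Eastward gaps between consecutive values (wrapping around): 3.333°, 0.828°, 3.034°, 25.255°, 327.550°.
Largest gap = 327.550° ⇒ minimal covering band is its complement: 360° − 327.550° = 32.450°.
Band runs from -91.830° eastward to -59.380°.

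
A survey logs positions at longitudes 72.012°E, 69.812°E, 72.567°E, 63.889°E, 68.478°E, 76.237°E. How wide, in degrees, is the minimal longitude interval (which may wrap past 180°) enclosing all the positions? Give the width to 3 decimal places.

12.348°

Sort the longitudes: +63.889°, +68.478°, +69.812°, +72.012°, +72.567°, +76.237°.
Eastward gaps between consecutive values (wrapping around): 4.589°, 1.334°, 2.200°, 0.555°, 3.670°, 347.652°.
Largest gap = 347.652° ⇒ minimal covering band is its complement: 360° − 347.652° = 12.348°.
Band runs from +63.889° eastward to +76.237°.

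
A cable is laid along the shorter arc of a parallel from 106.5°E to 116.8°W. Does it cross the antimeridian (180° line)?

Naïve |-116.8 − 106.5| = 223.3° > 180°, so the shorter arc goes the other way round — across 180°.
Signed shortest Δλ = ((-116.8 − 106.5 + 180) mod 360) − 180 = 136.7°.
Going east by 136.7° from +106.5° passes through 180° before reaching -116.8°.

Yes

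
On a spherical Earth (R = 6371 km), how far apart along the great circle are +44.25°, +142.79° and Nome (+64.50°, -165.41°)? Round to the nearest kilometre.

Δλ = -165.41 − 142.79 = -308.20°; wrapped into (−180°, 180°]: 51.80°.
Δφ = 64.50 − 44.25 = 20.25°.
a = sin²(Δφ/2) + cos φ₁ · cos φ₂ · sin²(Δλ/2) = 0.089741.
c = 2·atan2(√a, √(1−a)) = 0.60848 rad → d = 6371·c ≈ 3876.63 km.

3877 km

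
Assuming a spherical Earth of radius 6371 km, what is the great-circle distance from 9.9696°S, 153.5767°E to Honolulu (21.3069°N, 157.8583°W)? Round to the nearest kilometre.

Δλ = -157.8583 − 153.5767 = -311.4350°; wrapped into (−180°, 180°]: 48.5650°.
Δφ = 21.3069 − -9.9696 = 31.2765°.
a = sin²(Δφ/2) + cos φ₁ · cos φ₂ · sin²(Δλ/2) = 0.227841.
c = 2·atan2(√a, √(1−a)) = 0.99522 rad → d = 6371·c ≈ 6340.54 km.

6341 km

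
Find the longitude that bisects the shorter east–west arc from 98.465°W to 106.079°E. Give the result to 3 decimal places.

176.193°W

Signed shortest Δλ from -98.465° to +106.079° is -155.456°.
Midpoint longitude = -98.465° + (-155.456°)/2 = -98.465° − 77.728° = -176.193°.
(The naïve average (-98.465 + +106.079)/2 = 3.807° is on the wrong side of the globe.)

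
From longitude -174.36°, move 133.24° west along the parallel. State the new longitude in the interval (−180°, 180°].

+52.40°

Start at -174.36°; shift −133.24° → -307.60°.
-307.60° lies outside (−180°, 180°]; add 360° → +52.40°.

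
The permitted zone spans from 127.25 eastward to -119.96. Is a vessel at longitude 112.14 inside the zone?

Band width going east from +127.25° to -119.96°: ((-119.96 − 127.25) mod 360) = 112.79°.
Offset of +112.14° east of the west edge: ((112.14 − 127.25) mod 360) = 344.89°.
344.89° > 112.79° ⇒ outside.

No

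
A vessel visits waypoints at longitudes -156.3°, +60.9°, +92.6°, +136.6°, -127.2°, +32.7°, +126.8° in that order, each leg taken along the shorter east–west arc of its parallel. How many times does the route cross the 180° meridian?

Leg 1: -156.3° → +60.9°, shortest Δλ = -142.8° (west) — crosses 180°.
Leg 2: +60.9° → +92.6°, shortest Δλ = 31.7° (east) — does not cross 180°.
Leg 3: +92.6° → +136.6°, shortest Δλ = 44.0° (east) — does not cross 180°.
Leg 4: +136.6° → -127.2°, shortest Δλ = 96.2° (east) — crosses 180°.
Leg 5: -127.2° → +32.7°, shortest Δλ = 159.9° (east) — does not cross 180°.
Leg 6: +32.7° → +126.8°, shortest Δλ = 94.1° (east) — does not cross 180°.
Total crossings: 2.

2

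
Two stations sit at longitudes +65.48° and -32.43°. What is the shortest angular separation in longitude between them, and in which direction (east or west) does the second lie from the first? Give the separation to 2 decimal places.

97.91° west

Raw difference: -32.43 − 65.48 = -97.91°.
Normalise into (−180°, 180°]: -97.91° stays -97.91°.
Negative ⇒ the second point lies to the west; separation 97.91°.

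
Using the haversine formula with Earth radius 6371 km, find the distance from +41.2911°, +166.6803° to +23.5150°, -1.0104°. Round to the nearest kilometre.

12698 km

Δλ = -1.0104 − 166.6803 = -167.6907°.
Δφ = 23.5150 − 41.2911 = -17.7761°.
a = sin²(Δφ/2) + cos φ₁ · cos φ₂ · sin²(Δλ/2) = 0.704922.
c = 2·atan2(√a, √(1−a)) = 1.99308 rad → d = 6371·c ≈ 12697.91 km.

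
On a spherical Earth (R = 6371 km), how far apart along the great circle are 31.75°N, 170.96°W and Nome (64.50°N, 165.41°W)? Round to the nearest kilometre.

3662 km

Δλ = -165.41 − -170.96 = 5.55°.
Δφ = 64.50 − 31.75 = 32.75°.
a = sin²(Δφ/2) + cos φ₁ · cos φ₂ · sin²(Δλ/2) = 0.080339.
c = 2·atan2(√a, √(1−a)) = 0.57476 rad → d = 6371·c ≈ 3661.80 km.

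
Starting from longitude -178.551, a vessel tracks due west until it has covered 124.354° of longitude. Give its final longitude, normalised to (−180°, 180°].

+57.095°

Start at -178.551°; shift −124.354° → -302.905°.
-302.905° lies outside (−180°, 180°]; add 360° → +57.095°.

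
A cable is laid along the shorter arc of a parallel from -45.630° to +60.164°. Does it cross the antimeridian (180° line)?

Signed shortest Δλ = ((60.164 − -45.630 + 180) mod 360) − 180 = 105.794°.
Going east by 105.794° from -45.630° reaches +60.164° without touching 180°.

No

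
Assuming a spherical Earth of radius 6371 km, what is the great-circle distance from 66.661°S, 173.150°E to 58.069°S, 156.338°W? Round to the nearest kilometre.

Δλ = -156.338 − 173.150 = -329.488°; wrapped into (−180°, 180°]: 30.512°.
Δφ = -58.069 − -66.661 = 8.592°.
a = sin²(Δφ/2) + cos φ₁ · cos φ₂ · sin²(Δλ/2) = 0.020119.
c = 2·atan2(√a, √(1−a)) = 0.28464 rad → d = 6371·c ≈ 1813.47 km.

1813 km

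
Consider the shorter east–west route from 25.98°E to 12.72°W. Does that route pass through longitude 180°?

No

Signed shortest Δλ = ((-12.72 − 25.98 + 180) mod 360) − 180 = -38.7°.
Going west by 38.7° from +25.98° reaches -12.72° without touching 180°.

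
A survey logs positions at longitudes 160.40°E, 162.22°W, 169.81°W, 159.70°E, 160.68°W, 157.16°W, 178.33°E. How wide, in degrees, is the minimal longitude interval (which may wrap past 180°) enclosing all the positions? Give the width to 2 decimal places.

43.14°

Sort the longitudes: -169.81°, -162.22°, -160.68°, -157.16°, +159.70°, +160.40°, +178.33°.
Eastward gaps between consecutive values (wrapping around): 7.59°, 1.54°, 3.52°, 316.86°, 0.70°, 17.93°, 11.86°.
Largest gap = 316.86° ⇒ minimal covering band is its complement: 360° − 316.86° = 43.14°.
Band runs from +159.70° eastward to -157.16°, crossing the antimeridian.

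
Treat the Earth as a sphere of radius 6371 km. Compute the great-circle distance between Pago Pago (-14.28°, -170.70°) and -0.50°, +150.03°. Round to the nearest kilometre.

4582 km

Δλ = 150.03 − -170.70 = 320.73°; wrapped into (−180°, 180°]: -39.27°.
Δφ = -0.50 − -14.28 = 13.78°.
a = sin²(Δφ/2) + cos φ₁ · cos φ₂ · sin²(Δλ/2) = 0.123812.
c = 2·atan2(√a, √(1−a)) = 0.71914 rad → d = 6371·c ≈ 4581.61 km.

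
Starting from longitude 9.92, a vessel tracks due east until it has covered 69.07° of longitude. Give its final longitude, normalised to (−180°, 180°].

+78.99°

Start at +9.92°; shift +69.07° → +78.99°.
+78.99° already lies in (−180°, 180°].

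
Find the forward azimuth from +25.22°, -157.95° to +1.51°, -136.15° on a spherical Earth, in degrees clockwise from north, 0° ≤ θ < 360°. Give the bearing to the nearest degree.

135°

Δλ = -136.15 − -157.95 = 21.80°.
θ = atan2( sin Δλ · cos φ₂ , cos φ₁ · sin φ₂ − sin φ₁ · cos φ₂ · cos Δλ )
  = atan2(0.37124, -0.37165) = 135.031° → normalised to [0°, 360°): 135.031°.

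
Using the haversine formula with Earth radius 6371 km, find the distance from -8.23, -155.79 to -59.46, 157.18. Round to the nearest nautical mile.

3736 nmi

Δλ = 157.18 − -155.79 = 312.97°; wrapped into (−180°, 180°]: -47.03°.
Δφ = -59.46 − -8.23 = -51.23°.
a = sin²(Δφ/2) + cos φ₁ · cos φ₂ · sin²(Δλ/2) = 0.266961.
c = 2·atan2(√a, √(1−a)) = 1.08594 rad → d = 6371·c ≈ 6918.55 km ≈ 3735.72 nmi.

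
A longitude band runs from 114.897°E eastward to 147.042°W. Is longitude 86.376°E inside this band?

Band width going east from +114.897° to -147.042°: ((-147.042 − 114.897) mod 360) = 98.061°.
Offset of +86.376° east of the west edge: ((86.376 − 114.897) mod 360) = 331.479°.
331.479° > 98.061° ⇒ outside.

No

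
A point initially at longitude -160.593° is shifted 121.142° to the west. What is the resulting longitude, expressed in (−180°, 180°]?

+78.265°

Start at -160.593°; shift −121.142° → -281.735°.
-281.735° lies outside (−180°, 180°]; add 360° → +78.265°.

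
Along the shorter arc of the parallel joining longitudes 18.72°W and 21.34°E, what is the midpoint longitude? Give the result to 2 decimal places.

1.31°E

Signed shortest Δλ from -18.72° to +21.34° is +40.06°.
Midpoint longitude = -18.72° + (+40.06°)/2 = -18.72° + 20.03° = +1.31°.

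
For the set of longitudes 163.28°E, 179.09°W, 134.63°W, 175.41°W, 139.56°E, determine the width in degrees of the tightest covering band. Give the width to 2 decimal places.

Sort the longitudes: -179.09°, -175.41°, -134.63°, +139.56°, +163.28°.
Eastward gaps between consecutive values (wrapping around): 3.68°, 40.78°, 274.19°, 23.72°, 17.63°.
Largest gap = 274.19° ⇒ minimal covering band is its complement: 360° − 274.19° = 85.81°.
Band runs from +139.56° eastward to -134.63°, crossing the antimeridian.

85.81°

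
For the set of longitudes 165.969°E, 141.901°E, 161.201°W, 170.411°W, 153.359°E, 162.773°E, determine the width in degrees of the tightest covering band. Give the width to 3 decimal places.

56.898°

Sort the longitudes: -170.411°, -161.201°, +141.901°, +153.359°, +162.773°, +165.969°.
Eastward gaps between consecutive values (wrapping around): 9.210°, 303.102°, 11.458°, 9.414°, 3.196°, 23.620°.
Largest gap = 303.102° ⇒ minimal covering band is its complement: 360° − 303.102° = 56.898°.
Band runs from +141.901° eastward to -161.201°, crossing the antimeridian.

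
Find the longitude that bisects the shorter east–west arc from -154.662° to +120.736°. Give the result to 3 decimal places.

Signed shortest Δλ from -154.662° to +120.736° is -84.602°.
Midpoint longitude = -154.662° + (-84.602°)/2 = -154.662° − 42.301° = -196.963°.
Normalise into (−180°, 180°]: +163.037°.
(The naïve average (-154.662 + +120.736)/2 = -16.963° is on the wrong side of the globe.)

+163.037°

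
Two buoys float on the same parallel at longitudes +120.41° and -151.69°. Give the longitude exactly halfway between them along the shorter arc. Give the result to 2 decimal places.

+164.36°

Signed shortest Δλ from +120.41° to -151.69° is +87.90°.
Midpoint longitude = +120.41° + (+87.90°)/2 = +120.41° + 43.95° = +164.36°.
(The naïve average (+120.41 + -151.69)/2 = -15.64° is on the wrong side of the globe.)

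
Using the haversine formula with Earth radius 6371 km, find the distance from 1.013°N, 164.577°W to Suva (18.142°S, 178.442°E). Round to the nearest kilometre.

Δλ = 178.442 − -164.577 = 343.019°; wrapped into (−180°, 180°]: -16.981°.
Δφ = -18.142 − 1.013 = -19.155°.
a = sin²(Δφ/2) + cos φ₁ · cos φ₂ · sin²(Δλ/2) = 0.048395.
c = 2·atan2(√a, √(1−a)) = 0.44361 rad → d = 6371·c ≈ 2826.21 km.

2826 km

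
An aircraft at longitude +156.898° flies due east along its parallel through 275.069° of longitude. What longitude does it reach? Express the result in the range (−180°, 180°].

Start at +156.898°; shift +275.069° → +431.967°.
+431.967° lies outside (−180°, 180°]; subtract 360° → +71.967°.

+71.967°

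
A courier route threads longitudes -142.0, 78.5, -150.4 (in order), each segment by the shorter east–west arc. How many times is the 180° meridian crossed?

2

Leg 1: -142.0° → +78.5°, shortest Δλ = -139.5° (west) — crosses 180°.
Leg 2: +78.5° → -150.4°, shortest Δλ = 131.1° (east) — crosses 180°.
Total crossings: 2.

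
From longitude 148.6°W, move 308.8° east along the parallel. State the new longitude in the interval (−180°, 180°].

160.2°E

Start at -148.6°; shift +308.8° → +160.2°.
+160.2° already lies in (−180°, 180°].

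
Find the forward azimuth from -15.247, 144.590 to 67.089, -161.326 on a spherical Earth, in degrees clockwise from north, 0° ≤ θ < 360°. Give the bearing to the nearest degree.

Δλ = -161.326 − 144.590 = -305.916°; wrapped into (−180°, 180°]: 54.084°.
θ = atan2( sin Δλ · cos φ₂ , cos φ₁ · sin φ₂ − sin φ₁ · cos φ₂ · cos Δλ )
  = atan2(0.31529, 0.94874) = 18.383° → normalised to [0°, 360°): 18.383°.

18°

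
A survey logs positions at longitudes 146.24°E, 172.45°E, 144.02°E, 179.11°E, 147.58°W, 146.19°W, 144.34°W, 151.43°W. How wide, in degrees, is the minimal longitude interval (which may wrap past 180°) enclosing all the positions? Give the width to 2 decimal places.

71.64°

Sort the longitudes: -151.43°, -147.58°, -146.19°, -144.34°, +144.02°, +146.24°, +172.45°, +179.11°.
Eastward gaps between consecutive values (wrapping around): 3.85°, 1.39°, 1.85°, 288.36°, 2.22°, 26.21°, 6.66°, 29.46°.
Largest gap = 288.36° ⇒ minimal covering band is its complement: 360° − 288.36° = 71.64°.
Band runs from +144.02° eastward to -144.34°, crossing the antimeridian.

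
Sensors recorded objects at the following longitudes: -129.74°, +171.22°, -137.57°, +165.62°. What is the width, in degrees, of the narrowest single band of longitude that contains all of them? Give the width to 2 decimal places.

Sort the longitudes: -137.57°, -129.74°, +165.62°, +171.22°.
Eastward gaps between consecutive values (wrapping around): 7.83°, 295.36°, 5.60°, 51.21°.
Largest gap = 295.36° ⇒ minimal covering band is its complement: 360° − 295.36° = 64.64°.
Band runs from +165.62° eastward to -129.74°, crossing the antimeridian.

64.64°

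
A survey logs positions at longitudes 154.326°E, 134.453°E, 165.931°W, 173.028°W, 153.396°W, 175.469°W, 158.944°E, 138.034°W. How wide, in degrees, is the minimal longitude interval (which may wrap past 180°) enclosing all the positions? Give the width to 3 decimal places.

Sort the longitudes: -175.469°, -173.028°, -165.931°, -153.396°, -138.034°, +134.453°, +154.326°, +158.944°.
Eastward gaps between consecutive values (wrapping around): 2.441°, 7.097°, 12.535°, 15.362°, 272.487°, 19.873°, 4.618°, 25.587°.
Largest gap = 272.487° ⇒ minimal covering band is its complement: 360° − 272.487° = 87.513°.
Band runs from +134.453° eastward to -138.034°, crossing the antimeridian.

87.513°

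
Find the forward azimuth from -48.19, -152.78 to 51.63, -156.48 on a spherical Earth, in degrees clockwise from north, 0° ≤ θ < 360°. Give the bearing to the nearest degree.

358°

Δλ = -156.48 − -152.78 = -3.70°.
θ = atan2( sin Δλ · cos φ₂ , cos φ₁ · sin φ₂ − sin φ₁ · cos φ₂ · cos Δλ )
  = atan2(-0.04006, 0.98438) = -2.330° → normalised to [0°, 360°): 357.670°.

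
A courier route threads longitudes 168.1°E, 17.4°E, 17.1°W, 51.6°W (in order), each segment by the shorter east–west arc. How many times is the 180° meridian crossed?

0

Leg 1: +168.1° → +17.4°, shortest Δλ = -150.7° (west) — does not cross 180°.
Leg 2: +17.4° → -17.1°, shortest Δλ = -34.5° (west) — does not cross 180°.
Leg 3: -17.1° → -51.6°, shortest Δλ = -34.5° (west) — does not cross 180°.
Total crossings: 0.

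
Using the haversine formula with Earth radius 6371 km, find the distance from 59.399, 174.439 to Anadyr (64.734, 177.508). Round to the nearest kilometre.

Δλ = 177.508 − 174.439 = 3.069°.
Δφ = 64.734 − 59.399 = 5.335°.
a = sin²(Δφ/2) + cos φ₁ · cos φ₂ · sin²(Δλ/2) = 0.002322.
c = 2·atan2(√a, √(1−a)) = 0.09641 rad → d = 6371·c ≈ 614.21 km.

614 km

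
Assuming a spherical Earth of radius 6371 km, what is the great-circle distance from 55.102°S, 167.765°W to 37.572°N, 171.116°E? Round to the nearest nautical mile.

Δλ = 171.116 − -167.765 = 338.881°; wrapped into (−180°, 180°]: -21.119°.
Δφ = 37.572 − -55.102 = 92.674°.
a = sin²(Δφ/2) + cos φ₁ · cos φ₂ · sin²(Δλ/2) = 0.538555.
c = 2·atan2(√a, √(1−a)) = 1.64798 rad → d = 6371·c ≈ 10499.30 km ≈ 5669.17 nmi.

5669 nmi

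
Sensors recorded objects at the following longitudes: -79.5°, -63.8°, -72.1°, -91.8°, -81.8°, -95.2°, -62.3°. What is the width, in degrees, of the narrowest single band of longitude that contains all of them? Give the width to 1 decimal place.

32.9°

Sort the longitudes: -95.2°, -91.8°, -81.8°, -79.5°, -72.1°, -63.8°, -62.3°.
Eastward gaps between consecutive values (wrapping around): 3.4°, 10.0°, 2.3°, 7.4°, 8.3°, 1.5°, 327.1°.
Largest gap = 327.1° ⇒ minimal covering band is its complement: 360° − 327.1° = 32.9°.
Band runs from -95.2° eastward to -62.3°.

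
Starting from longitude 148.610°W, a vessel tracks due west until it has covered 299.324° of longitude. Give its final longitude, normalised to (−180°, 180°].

Start at -148.610°; shift −299.324° → -447.934°.
-447.934° lies outside (−180°, 180°]; add 360° → -87.934°.

87.934°W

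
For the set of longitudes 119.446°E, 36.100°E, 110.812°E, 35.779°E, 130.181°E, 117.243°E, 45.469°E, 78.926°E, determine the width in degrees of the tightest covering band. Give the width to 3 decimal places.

94.402°

Sort the longitudes: +35.779°, +36.100°, +45.469°, +78.926°, +110.812°, +117.243°, +119.446°, +130.181°.
Eastward gaps between consecutive values (wrapping around): 0.321°, 9.369°, 33.457°, 31.886°, 6.431°, 2.203°, 10.735°, 265.598°.
Largest gap = 265.598° ⇒ minimal covering band is its complement: 360° − 265.598° = 94.402°.
Band runs from +35.779° eastward to +130.181°.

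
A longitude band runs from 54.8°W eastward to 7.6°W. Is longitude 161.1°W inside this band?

No

Band width going east from -54.8° to -7.6°: ((-7.6 − -54.8) mod 360) = 47.2°.
Offset of -161.1° east of the west edge: ((-161.1 − -54.8) mod 360) = 253.7°.
253.7° > 47.2° ⇒ outside.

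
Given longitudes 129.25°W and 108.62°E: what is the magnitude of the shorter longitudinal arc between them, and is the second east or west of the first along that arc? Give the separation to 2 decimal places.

122.13° west

Raw difference: 108.62 − -129.25 = 237.87°.
Normalise into (−180°, 180°]: 237.87° − 360° = -122.13°.
Negative ⇒ the second point lies to the west; separation 122.13°.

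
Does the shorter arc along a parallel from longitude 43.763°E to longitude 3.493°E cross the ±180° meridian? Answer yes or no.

No

Signed shortest Δλ = ((3.493 − 43.763 + 180) mod 360) − 180 = -40.27°.
Going west by 40.27° from +43.763° reaches +3.493° without touching 180°.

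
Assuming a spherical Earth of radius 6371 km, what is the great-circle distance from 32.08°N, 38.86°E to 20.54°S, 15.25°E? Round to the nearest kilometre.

Δλ = 15.25 − 38.86 = -23.61°.
Δφ = -20.54 − 32.08 = -52.62°.
a = sin²(Δφ/2) + cos φ₁ · cos φ₂ · sin²(Δλ/2) = 0.229659.
c = 2·atan2(√a, √(1−a)) = 0.99955 rad → d = 6371·c ≈ 6368.13 km.

6368 km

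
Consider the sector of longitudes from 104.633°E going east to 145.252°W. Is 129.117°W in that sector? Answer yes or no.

Band width going east from +104.633° to -145.252°: ((-145.252 − 104.633) mod 360) = 110.115°.
Offset of -129.117° east of the west edge: ((-129.117 − 104.633) mod 360) = 126.250°.
126.250° > 110.115° ⇒ outside.

No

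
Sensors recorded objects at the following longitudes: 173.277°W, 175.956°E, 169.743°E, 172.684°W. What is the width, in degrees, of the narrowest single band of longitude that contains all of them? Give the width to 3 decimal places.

17.573°

Sort the longitudes: -173.277°, -172.684°, +169.743°, +175.956°.
Eastward gaps between consecutive values (wrapping around): 0.593°, 342.427°, 6.213°, 10.767°.
Largest gap = 342.427° ⇒ minimal covering band is its complement: 360° − 342.427° = 17.573°.
Band runs from +169.743° eastward to -172.684°, crossing the antimeridian.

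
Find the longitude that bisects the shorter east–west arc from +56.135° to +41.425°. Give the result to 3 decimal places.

+48.780°

Signed shortest Δλ from +56.135° to +41.425° is -14.710°.
Midpoint longitude = +56.135° + (-14.710°)/2 = +56.135° − 7.355° = +48.780°.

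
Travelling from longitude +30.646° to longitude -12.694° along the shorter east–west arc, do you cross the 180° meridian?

Signed shortest Δλ = ((-12.694 − 30.646 + 180) mod 360) − 180 = -43.34°.
Going west by 43.34° from +30.646° reaches -12.694° without touching 180°.

No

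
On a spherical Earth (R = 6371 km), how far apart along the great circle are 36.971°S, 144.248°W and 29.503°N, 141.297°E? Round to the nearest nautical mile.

Δλ = 141.297 − -144.248 = 285.545°; wrapped into (−180°, 180°]: -74.455°.
Δφ = 29.503 − -36.971 = 66.474°.
a = sin²(Δφ/2) + cos φ₁ · cos φ₂ · sin²(Δλ/2) = 0.554914.
c = 2·atan2(√a, √(1−a)) = 1.68085 rad → d = 6371·c ≈ 10708.67 km ≈ 5782.22 nmi.

5782 nmi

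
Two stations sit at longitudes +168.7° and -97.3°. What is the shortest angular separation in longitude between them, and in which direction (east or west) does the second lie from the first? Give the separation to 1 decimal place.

94.0° east

Raw difference: -97.3 − 168.7 = -266.0°.
Normalise into (−180°, 180°]: -266.0° + 360° = 94.0°.
Positive ⇒ the second point lies to the east; separation 94.0°.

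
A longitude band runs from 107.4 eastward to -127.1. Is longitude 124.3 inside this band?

Yes

Band width going east from +107.4° to -127.1°: ((-127.1 − 107.4) mod 360) = 125.5°.
Offset of +124.3° east of the west edge: ((124.3 − 107.4) mod 360) = 16.9°.
16.9° ≤ 125.5° ⇒ inside.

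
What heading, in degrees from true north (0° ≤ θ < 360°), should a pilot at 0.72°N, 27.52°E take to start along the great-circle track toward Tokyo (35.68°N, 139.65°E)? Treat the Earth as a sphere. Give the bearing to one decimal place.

Δλ = 139.65 − 27.52 = 112.13°.
θ = atan2( sin Δλ · cos φ₂ , cos φ₁ · sin φ₂ − sin φ₁ · cos φ₂ · cos Δλ )
  = atan2(0.75245, 0.58706) = 52.039° → normalised to [0°, 360°): 52.039°.

52.0°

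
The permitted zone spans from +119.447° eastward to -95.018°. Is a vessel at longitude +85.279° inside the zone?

Band width going east from +119.447° to -95.018°: ((-95.018 − 119.447) mod 360) = 145.535°.
Offset of +85.279° east of the west edge: ((85.279 − 119.447) mod 360) = 325.832°.
325.832° > 145.535° ⇒ outside.

No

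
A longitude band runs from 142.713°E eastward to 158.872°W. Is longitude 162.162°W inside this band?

Band width going east from +142.713° to -158.872°: ((-158.872 − 142.713) mod 360) = 58.415°.
Offset of -162.162° east of the west edge: ((-162.162 − 142.713) mod 360) = 55.125°.
55.125° ≤ 58.415° ⇒ inside.

Yes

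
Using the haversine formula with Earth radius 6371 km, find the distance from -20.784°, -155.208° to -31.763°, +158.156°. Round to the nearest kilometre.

4770 km

Δλ = 158.156 − -155.208 = 313.364°; wrapped into (−180°, 180°]: -46.636°.
Δφ = -31.763 − -20.784 = -10.979°.
a = sin²(Δφ/2) + cos φ₁ · cos φ₂ · sin²(Δλ/2) = 0.133701.
c = 2·atan2(√a, √(1−a)) = 0.74866 rad → d = 6371·c ≈ 4769.74 km.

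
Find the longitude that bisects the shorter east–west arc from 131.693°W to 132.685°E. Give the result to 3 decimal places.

Signed shortest Δλ from -131.693° to +132.685° is -95.622°.
Midpoint longitude = -131.693° + (-95.622°)/2 = -131.693° − 47.811° = -179.504°.
(The naïve average (-131.693 + +132.685)/2 = 0.496° is on the wrong side of the globe.)

179.504°W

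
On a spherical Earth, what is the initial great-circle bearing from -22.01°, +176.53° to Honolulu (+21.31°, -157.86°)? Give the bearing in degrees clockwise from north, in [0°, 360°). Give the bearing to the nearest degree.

Δλ = -157.86 − 176.53 = -334.39°; wrapped into (−180°, 180°]: 25.61°.
θ = atan2( sin Δλ · cos φ₂ , cos φ₁ · sin φ₂ − sin φ₁ · cos φ₂ · cos Δλ )
  = atan2(0.40269, 0.65177) = 31.709° → normalised to [0°, 360°): 31.709°.

32°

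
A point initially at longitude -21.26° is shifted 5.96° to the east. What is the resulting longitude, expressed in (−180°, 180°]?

Start at -21.26°; shift +5.96° → -15.30°.
-15.30° already lies in (−180°, 180°].

-15.30°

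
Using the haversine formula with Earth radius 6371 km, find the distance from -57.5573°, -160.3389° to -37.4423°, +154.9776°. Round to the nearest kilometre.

3928 km

Δλ = 154.9776 − -160.3389 = 315.3165°; wrapped into (−180°, 180°]: -44.6835°.
Δφ = -37.4423 − -57.5573 = 20.1150°.
a = sin²(Δφ/2) + cos φ₁ · cos φ₂ · sin²(Δλ/2) = 0.092044.
c = 2·atan2(√a, √(1−a)) = 0.61649 rad → d = 6371·c ≈ 3927.67 km.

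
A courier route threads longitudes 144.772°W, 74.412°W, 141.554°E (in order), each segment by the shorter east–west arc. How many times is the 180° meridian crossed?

Leg 1: -144.772° → -74.412°, shortest Δλ = 70.36° (east) — does not cross 180°.
Leg 2: -74.412° → +141.554°, shortest Δλ = -144.034° (west) — crosses 180°.
Total crossings: 1.

1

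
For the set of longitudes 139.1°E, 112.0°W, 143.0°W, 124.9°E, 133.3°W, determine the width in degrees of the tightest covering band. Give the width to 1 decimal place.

Sort the longitudes: -143.0°, -133.3°, -112.0°, +124.9°, +139.1°.
Eastward gaps between consecutive values (wrapping around): 9.7°, 21.3°, 236.9°, 14.2°, 77.9°.
Largest gap = 236.9° ⇒ minimal covering band is its complement: 360° − 236.9° = 123.1°.
Band runs from +124.9° eastward to -112.0°, crossing the antimeridian.

123.1°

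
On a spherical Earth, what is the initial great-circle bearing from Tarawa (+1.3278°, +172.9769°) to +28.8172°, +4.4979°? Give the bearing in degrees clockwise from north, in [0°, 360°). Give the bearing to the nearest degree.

Δλ = 4.4979 − 172.9769 = -168.4790°.
θ = atan2( sin Δλ · cos φ₂ , cos φ₁ · sin φ₂ − sin φ₁ · cos φ₂ · cos Δλ )
  = atan2(-0.17499, 0.50178) = -19.226° → normalised to [0°, 360°): 340.774°.

341°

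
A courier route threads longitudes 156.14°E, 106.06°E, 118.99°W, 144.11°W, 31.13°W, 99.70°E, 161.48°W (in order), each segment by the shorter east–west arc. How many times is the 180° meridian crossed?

2

Leg 1: +156.14° → +106.06°, shortest Δλ = -50.08° (west) — does not cross 180°.
Leg 2: +106.06° → -118.99°, shortest Δλ = 134.95° (east) — crosses 180°.
Leg 3: -118.99° → -144.11°, shortest Δλ = -25.12° (west) — does not cross 180°.
Leg 4: -144.11° → -31.13°, shortest Δλ = 112.98° (east) — does not cross 180°.
Leg 5: -31.13° → +99.70°, shortest Δλ = 130.83° (east) — does not cross 180°.
Leg 6: +99.70° → -161.48°, shortest Δλ = 98.82° (east) — crosses 180°.
Total crossings: 2.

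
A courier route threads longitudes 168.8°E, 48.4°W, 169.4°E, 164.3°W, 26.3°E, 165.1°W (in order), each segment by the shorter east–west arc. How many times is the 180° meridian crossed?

5

Leg 1: +168.8° → -48.4°, shortest Δλ = 142.8° (east) — crosses 180°.
Leg 2: -48.4° → +169.4°, shortest Δλ = -142.2° (west) — crosses 180°.
Leg 3: +169.4° → -164.3°, shortest Δλ = 26.3° (east) — crosses 180°.
Leg 4: -164.3° → +26.3°, shortest Δλ = -169.4° (west) — crosses 180°.
Leg 5: +26.3° → -165.1°, shortest Δλ = 168.6° (east) — crosses 180°.
Total crossings: 5.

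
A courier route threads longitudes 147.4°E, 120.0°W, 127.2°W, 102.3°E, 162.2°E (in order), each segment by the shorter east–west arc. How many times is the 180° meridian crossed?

2

Leg 1: +147.4° → -120.0°, shortest Δλ = 92.6° (east) — crosses 180°.
Leg 2: -120.0° → -127.2°, shortest Δλ = -7.2° (west) — does not cross 180°.
Leg 3: -127.2° → +102.3°, shortest Δλ = -130.5° (west) — crosses 180°.
Leg 4: +102.3° → +162.2°, shortest Δλ = 59.9° (east) — does not cross 180°.
Total crossings: 2.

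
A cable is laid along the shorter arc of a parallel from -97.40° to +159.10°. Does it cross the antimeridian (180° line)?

Yes

Naïve |159.10 − -97.40| = 256.5° > 180°, so the shorter arc goes the other way round — across 180°.
Signed shortest Δλ = ((159.10 − -97.40 + 180) mod 360) − 180 = -103.5°.
Going west by 103.5° from -97.40° passes through 180° before reaching +159.10°.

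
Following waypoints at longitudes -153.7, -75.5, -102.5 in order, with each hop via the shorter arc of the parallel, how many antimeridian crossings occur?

0

Leg 1: -153.7° → -75.5°, shortest Δλ = 78.2° (east) — does not cross 180°.
Leg 2: -75.5° → -102.5°, shortest Δλ = -27.0° (west) — does not cross 180°.
Total crossings: 0.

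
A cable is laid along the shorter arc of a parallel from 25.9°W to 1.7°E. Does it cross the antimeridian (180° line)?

Signed shortest Δλ = ((1.7 − -25.9 + 180) mod 360) − 180 = 27.6°.
Going east by 27.6° from -25.9° reaches +1.7° without touching 180°.

No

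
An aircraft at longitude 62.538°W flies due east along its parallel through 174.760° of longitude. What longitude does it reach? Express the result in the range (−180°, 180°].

Start at -62.538°; shift +174.760° → +112.222°.
+112.222° already lies in (−180°, 180°].

112.222°E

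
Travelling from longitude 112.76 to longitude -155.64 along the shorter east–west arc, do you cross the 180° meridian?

Naïve |-155.64 − 112.76| = 268.4° > 180°, so the shorter arc goes the other way round — across 180°.
Signed shortest Δλ = ((-155.64 − 112.76 + 180) mod 360) − 180 = 91.6°.
Going east by 91.6° from +112.76° passes through 180° before reaching -155.64°.

Yes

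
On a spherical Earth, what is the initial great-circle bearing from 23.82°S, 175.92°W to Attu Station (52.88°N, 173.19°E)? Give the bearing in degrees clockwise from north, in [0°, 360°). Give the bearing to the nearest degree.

Δλ = 173.19 − -175.92 = 349.11°; wrapped into (−180°, 180°]: -10.89°.
θ = atan2( sin Δλ · cos φ₂ , cos φ₁ · sin φ₂ − sin φ₁ · cos φ₂ · cos Δλ )
  = atan2(-0.11401, 0.96879) = -6.712° → normalised to [0°, 360°): 353.288°.

353°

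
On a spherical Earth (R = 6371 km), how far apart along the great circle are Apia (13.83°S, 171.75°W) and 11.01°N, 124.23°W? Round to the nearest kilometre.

5923 km

Δλ = -124.23 − -171.75 = 47.52°.
Δφ = 11.01 − -13.83 = 24.84°.
a = sin²(Δφ/2) + cos φ₁ · cos φ₂ · sin²(Δλ/2) = 0.200984.
c = 2·atan2(√a, √(1−a)) = 0.92975 rad → d = 6371·c ≈ 5923.45 km.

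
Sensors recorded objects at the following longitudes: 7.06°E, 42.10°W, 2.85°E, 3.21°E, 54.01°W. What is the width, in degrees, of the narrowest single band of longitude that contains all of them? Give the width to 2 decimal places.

61.07°

Sort the longitudes: -54.01°, -42.10°, +2.85°, +3.21°, +7.06°.
Eastward gaps between consecutive values (wrapping around): 11.91°, 44.95°, 0.36°, 3.85°, 298.93°.
Largest gap = 298.93° ⇒ minimal covering band is its complement: 360° − 298.93° = 61.07°.
Band runs from -54.01° eastward to +7.06°.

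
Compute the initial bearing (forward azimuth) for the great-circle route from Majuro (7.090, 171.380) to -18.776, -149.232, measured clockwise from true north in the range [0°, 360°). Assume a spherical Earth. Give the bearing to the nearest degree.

Δλ = -149.232 − 171.380 = -320.612°; wrapped into (−180°, 180°]: 39.388°.
θ = atan2( sin Δλ · cos φ₂ , cos φ₁ · sin φ₂ − sin φ₁ · cos φ₂ · cos Δλ )
  = atan2(0.60080, -0.40973) = 124.293° → normalised to [0°, 360°): 124.293°.

124°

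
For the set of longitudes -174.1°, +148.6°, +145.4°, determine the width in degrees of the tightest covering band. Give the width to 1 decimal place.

Sort the longitudes: -174.1°, +145.4°, +148.6°.
Eastward gaps between consecutive values (wrapping around): 319.5°, 3.2°, 37.3°.
Largest gap = 319.5° ⇒ minimal covering band is its complement: 360° − 319.5° = 40.5°.
Band runs from +145.4° eastward to -174.1°, crossing the antimeridian.

40.5°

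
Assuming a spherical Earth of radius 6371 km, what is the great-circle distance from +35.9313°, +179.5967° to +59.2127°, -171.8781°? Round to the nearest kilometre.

Δλ = -171.8781 − 179.5967 = -351.4748°; wrapped into (−180°, 180°]: 8.5252°.
Δφ = 59.2127 − 35.9313 = 23.2814°.
a = sin²(Δφ/2) + cos φ₁ · cos φ₂ · sin²(Δλ/2) = 0.043002.
c = 2·atan2(√a, √(1−a)) = 0.41777 rad → d = 6371·c ≈ 2661.62 km.

2662 km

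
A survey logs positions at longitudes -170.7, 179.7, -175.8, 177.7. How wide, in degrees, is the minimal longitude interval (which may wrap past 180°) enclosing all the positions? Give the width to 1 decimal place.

11.6°

Sort the longitudes: -175.8°, -170.7°, +177.7°, +179.7°.
Eastward gaps between consecutive values (wrapping around): 5.1°, 348.4°, 2.0°, 4.5°.
Largest gap = 348.4° ⇒ minimal covering band is its complement: 360° − 348.4° = 11.6°.
Band runs from +177.7° eastward to -170.7°, crossing the antimeridian.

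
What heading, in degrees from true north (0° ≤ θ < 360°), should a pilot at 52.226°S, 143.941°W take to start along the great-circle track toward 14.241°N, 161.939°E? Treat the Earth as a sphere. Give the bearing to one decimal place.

Δλ = 161.939 − -143.941 = 305.880°; wrapped into (−180°, 180°]: -54.120°.
θ = atan2( sin Δλ · cos φ₂ , cos φ₁ · sin φ₂ − sin φ₁ · cos φ₂ · cos Δλ )
  = atan2(-0.78535, 0.59972) = -52.634° → normalised to [0°, 360°): 307.366°.

307.4°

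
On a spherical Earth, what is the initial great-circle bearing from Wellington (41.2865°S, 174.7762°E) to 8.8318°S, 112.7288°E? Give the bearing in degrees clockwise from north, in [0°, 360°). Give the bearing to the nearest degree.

Δλ = 112.7288 − 174.7762 = -62.0474°.
θ = atan2( sin Δλ · cos φ₂ , cos φ₁ · sin φ₂ − sin φ₁ · cos φ₂ · cos Δλ )
  = atan2(-0.87286, 0.19025) = -77.704° → normalised to [0°, 360°): 282.296°.

282°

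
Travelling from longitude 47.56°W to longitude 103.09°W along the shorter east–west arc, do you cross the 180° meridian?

Signed shortest Δλ = ((-103.09 − -47.56 + 180) mod 360) − 180 = -55.53°.
Going west by 55.53° from -47.56° reaches -103.09° without touching 180°.

No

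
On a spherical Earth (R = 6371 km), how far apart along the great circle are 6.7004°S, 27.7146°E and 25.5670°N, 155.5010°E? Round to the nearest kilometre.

Δλ = 155.5010 − 27.7146 = 127.7864°.
Δφ = 25.5670 − -6.7004 = 32.2674°.
a = sin²(Δφ/2) + cos φ₁ · cos φ₂ · sin²(Δλ/2) = 0.799651.
c = 2·atan2(√a, √(1−a)) = 2.21342 rad → d = 6371·c ≈ 14101.73 km.

14102 km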